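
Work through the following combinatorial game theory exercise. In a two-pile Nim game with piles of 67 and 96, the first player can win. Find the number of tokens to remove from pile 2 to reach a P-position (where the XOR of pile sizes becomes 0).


Piles: 67 and 96
Current XOR: 67 XOR 96 = 35 (non-zero, so this is an N-position).
To make the XOR zero, we need to find a move that balances the piles.
For pile 2 (size 96): target = 96 XOR 35 = 67
We reduce pile 2 from 96 to 67.
Tokens removed: 96 - 67 = 29
Verification: 67 XOR 67 = 0

29


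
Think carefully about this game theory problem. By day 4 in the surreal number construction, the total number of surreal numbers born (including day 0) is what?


Day 0: {|} = 0 is born. Count = 1.
Day n: the number of surreal numbers born by day n is 2^(n+1) - 1.
By day 0: 2^1 - 1 = 1
By day 1: 2^2 - 1 = 3
By day 2: 2^3 - 1 = 7
By day 3: 2^4 - 1 = 15
By day 4: 2^5 - 1 = 31
By day 4: 31 surreal numbers.

31


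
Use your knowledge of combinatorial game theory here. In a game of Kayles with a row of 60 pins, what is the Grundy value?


Kayles: a move removes 1 or 2 adjacent pins from a contiguous row.
Removing pins from a row of k leaves two independent rows (a, b) with a + b = k - 1 (one pin) or a + b = k - 2 (two pins); an end removal gives a = 0.
By Sprague-Grundy, G(k) = mex{ G(a) XOR G(b) } over all these splits. G(0) = 0.
G(1): splits (0,0):0^0=0 -> mex({0}) = 1
G(2): splits (0,1):0^1=1 (0,0):0^0=0 -> mex({0, 1}) = 2
G(3): splits (0,2):0^2=2 (1,1):1^1=0 (0,1):0^1=1 -> mex({0, 1, 2}) = 3
G(4): splits (0,3):0^3=3 (1,2):1^2=3 (0,2):0^2=2 (1,1):1^1=0 -> mex({0, 2, 3}) = 1
G(5): splits (0,4):0^1=1 (1,3):1^3=2 (2,2):2^2=0 (0,3):0^3=3 (1,2):1^2=3 -> mex({0, 1, 2, 3}) = 4
G(6) = mex({0, 1, 2, 4}) = 3
G(7) = mex({0, 1, 3, 4, 5}) = 2
G(8) = mex({0, 2, 3, 5, 6}) = 1
G(9) = mex({0, 1, 2, 3, 6, 7}) = 4
G(10) = mex({0, 1, 3, 4, 5, 7}) = 2
G(11) = mex({0, 1, 2, 3, 4, 5}) = 6
G(12) = mex({0, 1, 2, 3, 5, 6, 7}) = 4
G(13) = mex({0, 2, 3, 4, 6, 7}) = 1
G(14) = mex({0, 1, 4, 5, 6, 7}) = 2
G(15) = mex({0, 1, 2, 3, 4, 5, 6}) = 7
G(16) = mex({0, 2, 3, 5, 6, 7}) = 1
G(17) = mex({0, 1, 2, 3, 5, 6, 7}) = 4
G(18) = mex({0, 1, 2, 4, 5, 6}) = 3
G(19) = mex({0, 1, 3, 4, 5, 7}) = 2
G(20) = mex({0, 2, 3, 4, 5, 6, 7}) = 1
G(21) = mex({0, 1, 2, 3, 5, 6, 7}) = 4
G(22) = mex({0, 1, 2, 3, 4, 5, 7}) = 6
G(23) = mex({0, 1, 2, 3, 4, 5, 6}) = 7
G(24) = mex({0, 1, 2, 3, 5, 6, 7}) = 4
G(25) = mex({0, 2, 3, 4, 6, 7}) = 1
G(26) = mex({0, 1, 3, 4, 5, 6, 7}) = 2
G(27) = mex({0, 1, 2, 3, 4, 5, 6, 7}) = 8
G(28) = mex({0, 1, 2, 3, 4, 6, 7, 8}) = 5
G(29) = mex({0, 1, 2, 3, 5, 6, 7, 8, 9}) = 4
G(30) = mex({0, 1, 2, 3, 4, 5, 6, 9, 10}) = 7
G(31) = mex({0, 1, 3, 4, 5, 7, 10, 11}) = 2
G(32) = mex({0, 2, 3, 4, 5, 6, 7, 9, 11}) = 1
G(33) = mex({0, 1, 2, 3, 4, 5, 6, 7, 9, 12}) = 8
G(34) = mex({0, 1, 2, 3, 4, 5, 7, 8, 11, 12}) = 6
G(35) = mex({0, 1, 2, 3, 4, 5, 6, 8, 9, 10, 11}) = 7
G(36) = mex({0, 1, 2, 3, 5, 6, 7, 9, 10}) = 4
G(37) = mex({0, 2, 3, 4, 6, 7, 9, 10, 11, 12}) = 1
G(38) = mex({0, 1, 3, 4, 5, 6, 7, 9, 10, 11, 12}) = 2
G(39) = mex({0, 1, 2, 4, 5, 6, 7, 9, 10, 12, 14}) = 3
G(40) = mex({0, 2, 3, 4, 6, 7, 11, 12, 14}) = 1
G(41) = mex({0, 1, 2, 3, 5, 6, 7, 9, 10, 11, 12}) = 4
G(42) = mex({0, 1, 2, 3, 4, 5, 6, 9, 10}) = 7
G(43) = mex({0, 1, 3, 4, 5, 7, 9, 10, 12, 15}) = 2
G(44) = mex({0, 2, 3, 4, 5, 6, 7, 9, 10, 12, 15}) = 1
G(45) = mex({0, 1, 2, 3, 4, 5, 6, 7, 9, 10, 12, 14}) = 8
G(46) = mex({0, 1, 3, 4, 5, 7, 8, 11, 12, 14}) = 2
G(47) = mex({0, 1, 2, 3, 4, 5, 6, 8, 9, 10, 11, 12}) = 7
G(48) = mex({0, 1, 2, 3, 5, 6, 7, 9, 10}) = 4
G(49) = mex({0, 2, 3, 4, 6, 7, 9, 10, 11, 12, 15}) = 1
G(50) = mex({0, 1, 4, 5, 6, 7, 9, 11, 12, 14, 15}) = 2
G(51) = mex({0, 1, 2, 3, 4, 5, 6, 7, 9, 12, 14, 15}) = 8
G(52) = mex({0, 2, 3, 4, 5, 6, 7, 8, 11, 12, 15}) = 1
G(53) = mex({0, 1, 2, 3, 5, 6, 7, 8, 9, 10, 11, 12}) = 4
G(54) = mex({0, 1, 2, 3, 4, 5, 6, 9, 10}) = 7
G(55) = mex({0, 1, 3, 4, 5, 7, 9, 10, 11, 12}) = 2
G(56) = mex({0, 2, 3, 4, 5, 6, 7, 9, 10, 11, 12, 13, 14}) = 1
G(57) = mex({0, 1, 2, 3, 5, 6, 7, 9, 10, 12, 13, 14, 15}) = 4
G(58) = mex({0, 1, 3, 4, 5, 7, 11, 12, 14, 15}) = 2
G(59) = mex({0, 1, 2, 3, 4, 5, 6, 9, 10, 11, 12, 15}) = 7
G(60) = mex({0, 1, 2, 3, 5, 6, 7, 9, 10}) = 4
Therefore G(60) = 4.

4


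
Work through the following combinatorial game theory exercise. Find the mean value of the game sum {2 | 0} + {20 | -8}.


G1 = {2 | 0}, G2 = {20 | -8}
Each is a switch {a | b} with numbers a > b; its mean value is (a + b)/2, and mean value is additive over game sums: m(G1 + G2) = m(G1) + m(G2).
Mean of G1 = (2 + (0))/2 = 2/2 = 1
Mean of G2 = (20 + (-8))/2 = 12/2 = 6
Mean of G1 + G2 = 1 + 6 = 7

7


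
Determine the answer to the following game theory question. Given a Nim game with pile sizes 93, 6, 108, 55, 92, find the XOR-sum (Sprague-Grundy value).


We need the XOR (exclusive or) of all pile sizes.
After XOR-ing pile 1 (size 93): 0 XOR 93 = 93
After XOR-ing pile 2 (size 6): 93 XOR 6 = 91
After XOR-ing pile 3 (size 108): 91 XOR 108 = 55
After XOR-ing pile 4 (size 55): 55 XOR 55 = 0
After XOR-ing pile 5 (size 92): 0 XOR 92 = 92
The Nim-value of this position is 92.

92


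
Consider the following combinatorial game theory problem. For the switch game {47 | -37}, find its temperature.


The game is {47 | -37}, a switch {a | b} with numbers a > b.
Cooling {a | b} by t gives {a - t | b + t}, which stops being hot when a - t = b + t, i.e. at t = (a - b)/2. So the temperature of a switch is (a - b)/2.
Temperature = (Left option - Right option) / 2
= (47 - (-37)) / 2
= 84 / 2
= 42

42


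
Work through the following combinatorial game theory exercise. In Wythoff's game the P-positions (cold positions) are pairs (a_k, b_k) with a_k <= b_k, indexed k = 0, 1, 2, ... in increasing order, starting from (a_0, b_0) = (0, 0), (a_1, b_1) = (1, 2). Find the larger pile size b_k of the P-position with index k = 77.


By Wythoff's theorem, a_k = floor(k * phi) and b_k = floor(k * phi^2) = a_k + k, where phi = (1 + sqrt(5))/2 is the golden ratio.
phi = (1 + sqrt(5))/2 = 1.618034
phi^2 = phi + 1 = 2.618034
k = 77
k * phi^2 = 77 * 2.618034 = 201.588617
b_77 = floor(k * phi^2) = 201 (check: a_77 + k = 124 + 77 = 201)

201


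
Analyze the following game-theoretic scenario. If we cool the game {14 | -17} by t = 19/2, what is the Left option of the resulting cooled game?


Original game: {14 | -17} (a switch {a | b} with a > b).
Cooling by t (for t below the temperature (a - b)/2 = 31/2) taxes each move by t: {a | b} cooled by t is {a - t | b + t}.
Cooling amount: t = 19/2
Cooled Left option: 14 - 19/2 = 9/2
Cooled Right option: -17 + 19/2 = -15/2
Cooled game: {9/2 | -15/2}
Left option = 9/2

9/2


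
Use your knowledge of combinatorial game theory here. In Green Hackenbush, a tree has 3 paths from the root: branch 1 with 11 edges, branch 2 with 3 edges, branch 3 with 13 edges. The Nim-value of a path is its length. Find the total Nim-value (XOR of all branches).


The tree has 3 branches from the ground vertex.
In Green Hackenbush, the Nim-value of a simple path of length k is k.
Branch 1: length 11, Nim-value = 11
Branch 2: length 3, Nim-value = 3
Branch 3: length 13, Nim-value = 13
Total Nim-value = XOR of all branch values:
0 XOR 11 = 11
11 XOR 3 = 8
8 XOR 13 = 5
Nim-value of the tree = 5

5


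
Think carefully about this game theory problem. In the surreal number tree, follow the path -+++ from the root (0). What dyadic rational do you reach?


Sign expansion: -+++
Rule: track bounds (lo, hi), initially (-inf, +inf). On '+', the current value becomes lo and we move to the simplest number in (value, hi): value + 1 if hi = +inf, otherwise the midpoint (value + hi)/2. On '-', the current value becomes hi and we move to value - 1 if lo = -inf, otherwise the midpoint (lo + value)/2.
Start at 0.
Step 1: sign = -, move left. Bounds: (-inf, 0). Value = -1
Step 2: sign = +, move right. Bounds: (-1, 0). Value = -1/2
Step 3: sign = +, move right. Bounds: (-1/2, 0). Value = -1/4
Step 4: sign = +, move right. Bounds: (-1/4, 0). Value = -1/8
The surreal number with sign expansion -+++ is -1/8.

-1/8


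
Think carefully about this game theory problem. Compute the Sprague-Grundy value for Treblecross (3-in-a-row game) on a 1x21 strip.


Treblecross: place X on empty cells; 3-in-a-row wins.
Playing within two cells of an existing X lets the opponent win at once, so sensible play treats the cells i-2..i+2 around each X as dead. The player left with no safe cell loses, so this is a normal-play take-away game on strips of safe cells.
Placing X at cell i (0-indexed) of a strip of k safe cells leaves independent strips of sizes max(0, i-2) and max(0, k-i-3). Hence G(k) = mex{ G(max(0,i-2)) XOR G(max(0,k-i-3)) : 0 <= i < k }, with G(0) = 0.
G(1): splits (0,0):0^0=0 -> mex({0}) = 1
G(2): splits (0,0):0^0=0 -> mex({0}) = 1
G(3): splits (0,0):0^0=0 -> mex({0}) = 1
G(4): splits (0,1):0^1=1 (0,0):0^0=0 -> mex({0, 1}) = 2
G(5): splits (0,2):0^1=1 (0,1):0^1=1 (0,0):0^0=0 -> mex({0, 1}) = 2
G(6) = mex({1}) = 0
G(7) = mex({0, 1, 2}) = 3
G(8) = mex({0, 1, 2}) = 3
G(9) = mex({0, 2}) = 1
G(10) = mex({0, 2, 3}) = 1
G(11) = mex({0, 3}) = 1
G(12) = mex({1, 3}) = 0
G(13) = mex({0, 1, 2, 3}) = 4
G(14) = mex({0, 1, 2}) = 3
G(15) = mex({0, 1, 2}) = 3
G(16) = mex({0, 1, 2, 4}) = 3
G(17) = mex({0, 1, 3, 4}) = 2
G(18) = mex({0, 1, 3, 4}) = 2
G(19) = mex({0, 1, 3, 5}) = 2
G(20) = mex({0, 1, 2, 3, 5}) = 4
G(21) = mex({0, 1, 2, 3, 5}) = 4
Therefore G(21) = 4.

4


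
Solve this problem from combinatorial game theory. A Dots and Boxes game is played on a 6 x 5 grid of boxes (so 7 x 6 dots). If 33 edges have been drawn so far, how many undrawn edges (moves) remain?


Grid: 6 x 5 boxes, i.e. 7 rows and 6 columns of dots.
Horizontal edges: (rows + 1) * cols = 7 * 5 = 35
Vertical edges: rows * (cols + 1) = 6 * 6 = 36
Total edges: 35 + 36 = 71
Edges drawn: 33
Remaining: 71 - 33 = 38

38


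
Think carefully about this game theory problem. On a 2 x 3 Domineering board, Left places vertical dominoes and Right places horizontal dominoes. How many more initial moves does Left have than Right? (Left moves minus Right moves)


Board is 2 x 3 (rows x cols).
Left (vertical) placements: (rows-1) * cols = 1 * 3 = 3
Right (horizontal) placements: rows * (cols-1) = 2 * 2 = 4
Advantage = Left - Right = 3 - 4 = -1

-1


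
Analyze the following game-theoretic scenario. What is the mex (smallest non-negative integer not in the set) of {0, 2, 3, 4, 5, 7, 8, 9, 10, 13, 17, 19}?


Set = {0, 2, 3, 4, 5, 7, 8, 9, 10, 13, 17, 19}
0 is in the set.
1 is NOT in the set. This is the mex.
mex = 1

1


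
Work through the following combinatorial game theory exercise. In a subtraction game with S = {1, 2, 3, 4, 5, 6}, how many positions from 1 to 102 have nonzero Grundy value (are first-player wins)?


Subtraction set S = {1, 2, 3, 4, 5, 6}, so G(n) = n mod 7.
G(n) = 0 when n is a multiple of 7.
Multiples of 7 in [1, 102]: 14
N-positions (nonzero Grundy) = 102 - 14 = 88

88


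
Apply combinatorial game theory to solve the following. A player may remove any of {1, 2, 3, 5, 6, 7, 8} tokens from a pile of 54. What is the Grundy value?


The subtraction set is S = {1, 2, 3, 5, 6, 7, 8}.
G(k) = mex{ G(k - s) : s in S, s <= k }. We compute iteratively: G(0) = 0.
G(1) = mex({0}) = 1
G(2) = mex({0, 1}) = 2
G(3) = mex({0, 1, 2}) = 3
G(4) = mex({1, 2, 3}) = 0
G(5) = mex({0, 2, 3}) = 1
G(6) = mex({0, 1, 3}) = 2
G(7) = mex({0, 1, 2}) = 3
G(8) = mex({0, 1, 2, 3}) = 4
G(9) = mex({0, 1, 2, 3, 4}) = 5
G(10) = mex({0, 1, 2, 3, 4, 5}) = 6
G(11) = mex({0, 1, 2, 3, 4, 5, 6}) = 7
G(12) = mex({0, 1, 2, 3, 5, 6, 7}) = 4
G(13) = mex({1, 2, 3, 4, 6, 7}) = 0
G(14) = mex({0, 2, 3, 4, 5, 7}) = 1
G(15) = mex({0, 1, 3, 4, 5, 6}) = 2
G(16) = mex({0, 1, 2, 4, 5, 6, 7}) = 3
G(17) = mex({1, 2, 3, 4, 5, 6, 7}) = 0
G(18) = mex({0, 2, 3, 4, 6, 7}) = 1
G(19) = mex({0, 1, 3, 4, 7}) = 2
G(20) = mex({0, 1, 2, 4}) = 3
Observe that G(13)..G(20) = 0, 1, 2, 3, 0, 1, 2, 3 repeats G(0)..G(7) = 0, 1, 2, 3, 0, 1, 2, 3.
For k >= max(S) = 8, G(k) is determined by the previous 8 values G(k-8)..G(k-1); a window of 8 consecutive values has recurred shifted by 13, so by induction G(k + 13) = G(k) for all k >= 0: the sequence is periodic from the start with period 13.
One period: G(0..12) = 0, 1, 2, 3, 0, 1, 2, 3, 4, 5, 6, 7, 4.
54 mod 13 = 2, so G(54) = G(2) = 2.

2


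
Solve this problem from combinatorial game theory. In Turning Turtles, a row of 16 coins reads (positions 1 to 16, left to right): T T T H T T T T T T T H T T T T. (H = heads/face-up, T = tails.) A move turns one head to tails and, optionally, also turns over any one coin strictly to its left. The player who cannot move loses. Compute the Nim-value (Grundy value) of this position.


Coins: T T T H T T T T T T T H T T T T
Key fact: a single head at position k behaves exactly like a Nim heap of size k (turning it to T and optionally flipping a coin at j < k corresponds to moving the heap from k to j, or to 0), and heads combine as a disjunctive sum (two heads at the same place would cancel, matching j XOR j = 0). So the Nim-value is the XOR of the 1-indexed positions of the heads.
Face-up positions (1-indexed): [4, 12]
XOR 0 with 4: 0 XOR 4 = 4
XOR 4 with 12: 4 XOR 12 = 8
Nim-value = 8

8


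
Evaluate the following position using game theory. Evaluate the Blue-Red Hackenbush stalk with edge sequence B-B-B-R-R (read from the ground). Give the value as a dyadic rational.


Edges (from ground): B-B-B-R-R
By Berlekamp's sign-expansion rule, a Blue-Red Hackenbush stalk has the value of the surreal number whose sign sequence is the edge sequence with B -> + and R -> -.
Sign sequence: +++--
Trace the sign expansion in the surreal number tree, starting from 0:
Edge 1: B (sign +) -> bounds (0, +inf), value = 1
Edge 2: B (sign +) -> bounds (1, +inf), value = 2
Edge 3: B (sign +) -> bounds (2, +inf), value = 3
Edge 4: R (sign -) -> bounds (2, 3), value = 5/2
Edge 5: R (sign -) -> bounds (2, 5/2), value = 9/4
Game value = 9/4

9/4


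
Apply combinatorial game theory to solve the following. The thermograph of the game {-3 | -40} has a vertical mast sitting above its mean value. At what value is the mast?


Game = {-3 | -40}, a switch {a | b} with numbers a > b.
Its thermograph has left wall a - t and right wall b + t, which meet at t = (a - b)/2, where both equal (a + b)/2. So the mast (mean value) is at (a + b)/2.
Mean = (-3 + (-40))/2 = -43/2 = -43/2

-43/2


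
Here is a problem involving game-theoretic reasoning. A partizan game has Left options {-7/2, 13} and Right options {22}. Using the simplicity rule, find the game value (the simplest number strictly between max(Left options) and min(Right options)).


Left options: {-7/2, 13}, max = 13
Right options: {22}, min = 22
All options are numbers and max(Left) < min(Right), so by the simplicity theorem the value is the simplest (earliest-born) number strictly between 13 and 22.
Integers 14 through 21 all lie strictly between 13 and 22.
Among integers, the simplest (lowest birthday = smallest |n|; 0 is born on day 0, +-n on day n) is 14.
No non-integer in the interval can be simpler: if x is a non-integer in the interval, then floor(x) or ceil(x) also lies in the interval (the interval contains an integer), and both are proper prefixes of x's sign expansion, i.e. born earlier. So the game value is 14.
Game value = 14

14


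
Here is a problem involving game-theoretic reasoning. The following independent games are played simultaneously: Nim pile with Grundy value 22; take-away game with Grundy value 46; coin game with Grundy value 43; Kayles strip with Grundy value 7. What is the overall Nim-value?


By the Sprague-Grundy theorem, the Grundy value of a sum of games is the XOR of individual Grundy values.
Nim pile: Grundy value = 22. Running XOR: 0 XOR 22 = 22
take-away game: Grundy value = 46. Running XOR: 22 XOR 46 = 56
coin game: Grundy value = 43. Running XOR: 56 XOR 43 = 19
Kayles strip: Grundy value = 7. Running XOR: 19 XOR 7 = 20
The combined Grundy value is 20.

20


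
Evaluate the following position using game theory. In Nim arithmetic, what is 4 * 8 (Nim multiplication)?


Nim multiplication is bilinear over XOR: (u XOR v) * w = (u*w) XOR (v*w).
So we split each operand into its bit components and XOR the pairwise Nim products.
4 = 4 (as XOR of powers of 2).
8 = 8 (as XOR of powers of 2).
Using the standard Nim-product table on single bits:
  2*2 = 3,   2*4 = 8,   2*8 = 12,
  4*4 = 6,   4*8 = 11,  8*8 = 13,
and  1*x = x (identity), k*l = l*k (commutative).
Pairwise Nim products:
  4 * 8 = 11
XOR them: 11 = 11.
Result: 4 * 8 = 11 (in Nim).

11


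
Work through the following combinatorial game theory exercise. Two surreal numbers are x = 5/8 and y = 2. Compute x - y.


x = 5/8, y = 2
Converting to common denominator: 8
x = 5/8, y = 16/8
x - y = 5/8 - 2 = -11/8

-11/8


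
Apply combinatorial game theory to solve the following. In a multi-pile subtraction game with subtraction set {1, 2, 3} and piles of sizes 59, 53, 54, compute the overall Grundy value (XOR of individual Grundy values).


Subtraction set: {1, 2, 3}
For this subtraction set, G(n) = n mod 4 (period = max + 1 = 4).
Pile 1 (size 59): G(59) = 59 mod 4 = 3
Pile 2 (size 53): G(53) = 53 mod 4 = 1
Pile 3 (size 54): G(54) = 54 mod 4 = 2
Total Grundy value = XOR of all: 3 XOR 1 XOR 2 = 0

0


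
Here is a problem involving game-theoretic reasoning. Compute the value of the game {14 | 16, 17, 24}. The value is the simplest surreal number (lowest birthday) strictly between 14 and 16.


Left options: {14}, max = 14
Right options: {16, 17, 24}, min = 16
All options are numbers and max(Left) < min(Right), so by the simplicity theorem the value is the simplest (earliest-born) number strictly between 14 and 16.
The only integer strictly between 14 and 16 is 15.
No non-integer in the interval can be simpler: if x is a non-integer in the interval, then floor(x) or ceil(x) also lies in the interval (the interval contains an integer), and both are proper prefixes of x's sign expansion, i.e. born earlier. So the game value is 15.
Game value = 15

15


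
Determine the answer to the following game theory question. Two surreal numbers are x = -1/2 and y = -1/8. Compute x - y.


x = -1/2, y = -1/8
Converting to common denominator: 8
x = -4/8, y = -1/8
x - y = -1/2 - -1/8 = -3/8

-3/8


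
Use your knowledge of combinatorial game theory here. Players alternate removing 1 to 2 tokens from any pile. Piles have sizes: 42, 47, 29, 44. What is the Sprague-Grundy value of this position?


Subtraction set: {1, 2}
For this subtraction set, G(n) = n mod 3 (period = max + 1 = 3).
Pile 1 (size 42): G(42) = 42 mod 3 = 0
Pile 2 (size 47): G(47) = 47 mod 3 = 2
Pile 3 (size 29): G(29) = 29 mod 3 = 2
Pile 4 (size 44): G(44) = 44 mod 3 = 2
Total Grundy value = XOR of all: 0 XOR 2 XOR 2 XOR 2 = 2

2


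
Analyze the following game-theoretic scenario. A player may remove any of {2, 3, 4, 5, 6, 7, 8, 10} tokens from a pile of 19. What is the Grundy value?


The subtraction set is S = {2, 3, 4, 5, 6, 7, 8, 10}.
G(k) = mex{ G(k - s) : s in S, s <= k }. We compute iteratively: G(0) = 0.
G(1) = mex({}) = 0
G(2) = mex({0}) = 1
G(3) = mex({0}) = 1
G(4) = mex({0, 1}) = 2
G(5) = mex({0, 1}) = 2
G(6) = mex({0, 1, 2}) = 3
G(7) = mex({0, 1, 2}) = 3
G(8) = mex({0, 1, 2, 3}) = 4
G(9) = mex({0, 1, 2, 3}) = 4
G(10) = mex({0, 1, 2, 3, 4}) = 5
G(11) = mex({0, 1, 2, 3, 4}) = 5
G(12) = mex({1, 2, 3, 4, 5}) = 0
G(13) = mex({1, 2, 3, 4, 5}) = 0
G(14) = mex({0, 2, 3, 4, 5}) = 1
G(15) = mex({0, 2, 3, 4, 5}) = 1
G(16) = mex({0, 1, 3, 4, 5}) = 2
G(17) = mex({0, 1, 3, 4, 5}) = 2
G(18) = mex({0, 1, 2, 4, 5}) = 3
G(19) = mex({0, 1, 2, 4, 5}) = 3
Therefore G(19) = 3.

3


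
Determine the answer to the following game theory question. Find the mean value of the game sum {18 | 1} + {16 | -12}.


G1 = {18 | 1}, G2 = {16 | -12}
Each is a switch {a | b} with numbers a > b; its mean value is (a + b)/2, and mean value is additive over game sums: m(G1 + G2) = m(G1) + m(G2).
Mean of G1 = (18 + (1))/2 = 19/2 = 19/2
Mean of G2 = (16 + (-12))/2 = 4/2 = 2
Mean of G1 + G2 = 19/2 + 2 = 23/2

23/2


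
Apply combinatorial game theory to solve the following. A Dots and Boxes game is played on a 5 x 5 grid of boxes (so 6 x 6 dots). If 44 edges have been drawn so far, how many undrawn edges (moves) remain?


Grid: 5 x 5 boxes, i.e. 6 rows and 6 columns of dots.
Horizontal edges: (rows + 1) * cols = 6 * 5 = 30
Vertical edges: rows * (cols + 1) = 5 * 6 = 30
Total edges: 30 + 30 = 60
Edges drawn: 44
Remaining: 60 - 44 = 16

16


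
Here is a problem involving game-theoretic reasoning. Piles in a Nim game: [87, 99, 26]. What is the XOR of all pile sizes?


We need the XOR (exclusive or) of all pile sizes.
After XOR-ing pile 1 (size 87): 0 XOR 87 = 87
After XOR-ing pile 2 (size 99): 87 XOR 99 = 52
After XOR-ing pile 3 (size 26): 52 XOR 26 = 46
The Nim-value of this position is 46.

46


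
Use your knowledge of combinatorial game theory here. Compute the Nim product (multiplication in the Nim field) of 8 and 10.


Nim multiplication is bilinear over XOR: (u XOR v) * w = (u*w) XOR (v*w).
So we split each operand into its bit components and XOR the pairwise Nim products.
8 = 8 (as XOR of powers of 2).
10 = 2 + 8 (as XOR of powers of 2).
Using the standard Nim-product table on single bits:
  2*2 = 3,   2*4 = 8,   2*8 = 12,
  4*4 = 6,   4*8 = 11,  8*8 = 13,
and  1*x = x (identity), k*l = l*k (commutative).
Pairwise Nim products:
  8 * 2 = 12
  8 * 8 = 13
XOR them: 12 XOR 13 = 1.
Result: 8 * 10 = 1 (in Nim).

1


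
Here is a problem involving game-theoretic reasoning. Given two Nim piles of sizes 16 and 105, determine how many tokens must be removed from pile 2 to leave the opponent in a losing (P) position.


Piles: 16 and 105
Current XOR: 16 XOR 105 = 121 (non-zero, so this is an N-position).
To make the XOR zero, we need to find a move that balances the piles.
For pile 2 (size 105): target = 105 XOR 121 = 16
We reduce pile 2 from 105 to 16.
Tokens removed: 105 - 16 = 89
Verification: 16 XOR 16 = 0

89


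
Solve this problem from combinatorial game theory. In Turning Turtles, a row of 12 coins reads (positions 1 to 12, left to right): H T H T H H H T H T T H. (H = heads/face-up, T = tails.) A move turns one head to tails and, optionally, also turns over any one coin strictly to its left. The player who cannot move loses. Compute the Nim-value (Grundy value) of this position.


Coins: H T H T H H H T H T T H
Key fact: a single head at position k behaves exactly like a Nim heap of size k (turning it to T and optionally flipping a coin at j < k corresponds to moving the heap from k to j, or to 0), and heads combine as a disjunctive sum (two heads at the same place would cancel, matching j XOR j = 0). So the Nim-value is the XOR of the 1-indexed positions of the heads.
Face-up positions (1-indexed): [1, 3, 5, 6, 7, 9, 12]
XOR 0 with 1: 0 XOR 1 = 1
XOR 1 with 3: 1 XOR 3 = 2
XOR 2 with 5: 2 XOR 5 = 7
XOR 7 with 6: 7 XOR 6 = 1
XOR 1 with 7: 1 XOR 7 = 6
XOR 6 with 9: 6 XOR 9 = 15
XOR 15 with 12: 15 XOR 12 = 3
Nim-value = 3

3


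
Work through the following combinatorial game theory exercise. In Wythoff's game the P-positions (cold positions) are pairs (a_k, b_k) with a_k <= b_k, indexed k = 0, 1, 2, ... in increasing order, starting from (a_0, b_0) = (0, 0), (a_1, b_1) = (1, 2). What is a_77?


By Wythoff's theorem, a_k = floor(k * phi) and b_k = floor(k * phi^2) = a_k + k, where phi = (1 + sqrt(5))/2 is the golden ratio.
phi = (1 + sqrt(5))/2 = 1.618034
k = 77
k * phi = 77 * 1.618034 = 124.588617
a_77 = floor(k * phi) = 124

124


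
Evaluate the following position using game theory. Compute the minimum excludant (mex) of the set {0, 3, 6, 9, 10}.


Set = {0, 3, 6, 9, 10}
0 is in the set.
1 is NOT in the set. This is the mex.
mex = 1

1


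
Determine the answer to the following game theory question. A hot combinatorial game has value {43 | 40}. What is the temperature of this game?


The game is {43 | 40}, a switch {a | b} with numbers a > b.
Cooling {a | b} by t gives {a - t | b + t}, which stops being hot when a - t = b + t, i.e. at t = (a - b)/2. So the temperature of a switch is (a - b)/2.
Temperature = (Left option - Right option) / 2
= (43 - (40)) / 2
= 3 / 2
= 3/2

3/2


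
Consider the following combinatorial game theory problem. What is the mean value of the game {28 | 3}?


Game = {28 | 3}, a switch {a | b} with numbers a > b.
Its thermograph has left wall a - t and right wall b + t, which meet at t = (a - b)/2, where both equal (a + b)/2. So the mast (mean value) is at (a + b)/2.
Mean = (28 + (3))/2 = 31/2 = 31/2

31/2


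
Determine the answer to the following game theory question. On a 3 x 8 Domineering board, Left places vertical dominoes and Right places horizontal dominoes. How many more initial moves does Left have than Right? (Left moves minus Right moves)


Board is 3 x 8 (rows x cols).
Left (vertical) placements: (rows-1) * cols = 2 * 8 = 16
Right (horizontal) placements: rows * (cols-1) = 3 * 7 = 21
Advantage = Left - Right = 16 - 21 = -5

-5


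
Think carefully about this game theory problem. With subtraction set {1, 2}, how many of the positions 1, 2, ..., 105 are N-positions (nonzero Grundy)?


Subtraction set S = {1, 2}, so G(n) = n mod 3.
G(n) = 0 when n is a multiple of 3.
Multiples of 3 in [1, 105]: 35
N-positions (nonzero Grundy) = 105 - 35 = 70

70


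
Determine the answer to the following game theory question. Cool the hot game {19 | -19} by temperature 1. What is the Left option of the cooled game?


Original game: {19 | -19} (a switch {a | b} with a > b).
Cooling by t (for t below the temperature (a - b)/2 = 19) taxes each move by t: {a | b} cooled by t is {a - t | b + t}.
Cooling amount: t = 1
Cooled Left option: 19 - 1 = 18
Cooled Right option: -19 + 1 = -18
Cooled game: {18 | -18}
Left option = 18

18


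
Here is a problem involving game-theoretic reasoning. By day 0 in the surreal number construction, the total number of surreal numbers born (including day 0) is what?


Day 0: {|} = 0 is born. Count = 1.
Day n: the number of surreal numbers born by day n is 2^(n+1) - 1.
By day 0: 2^1 - 1 = 1
By day 0: 1 surreal numbers.

1


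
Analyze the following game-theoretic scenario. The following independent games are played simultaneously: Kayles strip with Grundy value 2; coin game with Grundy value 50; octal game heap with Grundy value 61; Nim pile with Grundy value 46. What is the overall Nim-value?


By the Sprague-Grundy theorem, the Grundy value of a sum of games is the XOR of individual Grundy values.
Kayles strip: Grundy value = 2. Running XOR: 0 XOR 2 = 2
coin game: Grundy value = 50. Running XOR: 2 XOR 50 = 48
octal game heap: Grundy value = 61. Running XOR: 48 XOR 61 = 13
Nim pile: Grundy value = 46. Running XOR: 13 XOR 46 = 35
The combined Grundy value is 35.

35


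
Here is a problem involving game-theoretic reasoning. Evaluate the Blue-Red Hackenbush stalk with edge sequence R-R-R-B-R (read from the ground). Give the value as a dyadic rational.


Edges (from ground): R-R-R-B-R
By Berlekamp's sign-expansion rule, a Blue-Red Hackenbush stalk has the value of the surreal number whose sign sequence is the edge sequence with B -> + and R -> -.
Sign sequence: ---+-
Trace the sign expansion in the surreal number tree, starting from 0:
Edge 1: R (sign -) -> bounds (-inf, 0), value = -1
Edge 2: R (sign -) -> bounds (-inf, -1), value = -2
Edge 3: R (sign -) -> bounds (-inf, -2), value = -3
Edge 4: B (sign +) -> bounds (-3, -2), value = -5/2
Edge 5: R (sign -) -> bounds (-3, -5/2), value = -11/4
Game value = -11/4

-11/4


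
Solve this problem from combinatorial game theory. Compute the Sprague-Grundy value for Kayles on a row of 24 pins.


Kayles: a move removes 1 or 2 adjacent pins from a contiguous row.
Removing pins from a row of k leaves two independent rows (a, b) with a + b = k - 1 (one pin) or a + b = k - 2 (two pins); an end removal gives a = 0.
By Sprague-Grundy, G(k) = mex{ G(a) XOR G(b) } over all these splits. G(0) = 0.
G(1): splits (0,0):0^0=0 -> mex({0}) = 1
G(2): splits (0,1):0^1=1 (0,0):0^0=0 -> mex({0, 1}) = 2
G(3): splits (0,2):0^2=2 (1,1):1^1=0 (0,1):0^1=1 -> mex({0, 1, 2}) = 3
G(4): splits (0,3):0^3=3 (1,2):1^2=3 (0,2):0^2=2 (1,1):1^1=0 -> mex({0, 2, 3}) = 1
G(5): splits (0,4):0^1=1 (1,3):1^3=2 (2,2):2^2=0 (0,3):0^3=3 (1,2):1^2=3 -> mex({0, 1, 2, 3}) = 4
G(6) = mex({0, 1, 2, 4}) = 3
G(7) = mex({0, 1, 3, 4, 5}) = 2
G(8) = mex({0, 2, 3, 5, 6}) = 1
G(9) = mex({0, 1, 2, 3, 6, 7}) = 4
G(10) = mex({0, 1, 3, 4, 5, 7}) = 2
G(11) = mex({0, 1, 2, 3, 4, 5}) = 6
G(12) = mex({0, 1, 2, 3, 5, 6, 7}) = 4
G(13) = mex({0, 2, 3, 4, 6, 7}) = 1
G(14) = mex({0, 1, 4, 5, 6, 7}) = 2
G(15) = mex({0, 1, 2, 3, 4, 5, 6}) = 7
G(16) = mex({0, 2, 3, 5, 6, 7}) = 1
G(17) = mex({0, 1, 2, 3, 5, 6, 7}) = 4
G(18) = mex({0, 1, 2, 4, 5, 6}) = 3
G(19) = mex({0, 1, 3, 4, 5, 7}) = 2
G(20) = mex({0, 2, 3, 4, 5, 6, 7}) = 1
G(21) = mex({0, 1, 2, 3, 5, 6, 7}) = 4
G(22) = mex({0, 1, 2, 3, 4, 5, 7}) = 6
G(23) = mex({0, 1, 2, 3, 4, 5, 6}) = 7
G(24) = mex({0, 1, 2, 3, 5, 6, 7}) = 4
Therefore G(24) = 4.

4


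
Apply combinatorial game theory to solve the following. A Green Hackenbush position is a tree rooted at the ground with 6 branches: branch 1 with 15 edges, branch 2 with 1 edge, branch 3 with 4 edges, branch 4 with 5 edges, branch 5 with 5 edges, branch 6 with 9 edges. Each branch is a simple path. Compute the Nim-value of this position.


The tree has 6 branches from the ground vertex.
In Green Hackenbush, the Nim-value of a simple path of length k is k.
Branch 1: length 15, Nim-value = 15
Branch 2: length 1, Nim-value = 1
Branch 3: length 4, Nim-value = 4
Branch 4: length 5, Nim-value = 5
Branch 5: length 5, Nim-value = 5
Branch 6: length 9, Nim-value = 9
Total Nim-value = XOR of all branch values:
0 XOR 15 = 15
15 XOR 1 = 14
14 XOR 4 = 10
10 XOR 5 = 15
15 XOR 5 = 10
10 XOR 9 = 3
Nim-value of the tree = 3

3


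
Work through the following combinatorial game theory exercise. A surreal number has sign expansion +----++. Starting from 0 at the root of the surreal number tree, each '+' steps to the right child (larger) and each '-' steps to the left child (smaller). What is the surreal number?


Sign expansion: +----++
Rule: track bounds (lo, hi), initially (-inf, +inf). On '+', the current value becomes lo and we move to the simplest number in (value, hi): value + 1 if hi = +inf, otherwise the midpoint (value + hi)/2. On '-', the current value becomes hi and we move to value - 1 if lo = -inf, otherwise the midpoint (lo + value)/2.
Start at 0.
Step 1: sign = +, move right. Bounds: (0, +inf). Value = 1
Step 2: sign = -, move left. Bounds: (0, 1). Value = 1/2
Step 3: sign = -, move left. Bounds: (0, 1/2). Value = 1/4
Step 4: sign = -, move left. Bounds: (0, 1/4). Value = 1/8
Step 5: sign = -, move left. Bounds: (0, 1/8). Value = 1/16
Step 6: sign = +, move right. Bounds: (1/16, 1/8). Value = 3/32
Step 7: sign = +, move right. Bounds: (3/32, 1/8). Value = 7/64
The surreal number with sign expansion +----++ is 7/64.

7/64


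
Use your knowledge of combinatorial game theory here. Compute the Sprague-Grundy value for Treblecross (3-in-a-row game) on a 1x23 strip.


Treblecross: place X on empty cells; 3-in-a-row wins.
Playing within two cells of an existing X lets the opponent win at once, so sensible play treats the cells i-2..i+2 around each X as dead. The player left with no safe cell loses, so this is a normal-play take-away game on strips of safe cells.
Placing X at cell i (0-indexed) of a strip of k safe cells leaves independent strips of sizes max(0, i-2) and max(0, k-i-3). Hence G(k) = mex{ G(max(0,i-2)) XOR G(max(0,k-i-3)) : 0 <= i < k }, with G(0) = 0.
G(1): splits (0,0):0^0=0 -> mex({0}) = 1
G(2): splits (0,0):0^0=0 -> mex({0}) = 1
G(3): splits (0,0):0^0=0 -> mex({0}) = 1
G(4): splits (0,1):0^1=1 (0,0):0^0=0 -> mex({0, 1}) = 2
G(5): splits (0,2):0^1=1 (0,1):0^1=1 (0,0):0^0=0 -> mex({0, 1}) = 2
G(6) = mex({1}) = 0
G(7) = mex({0, 1, 2}) = 3
G(8) = mex({0, 1, 2}) = 3
G(9) = mex({0, 2}) = 1
G(10) = mex({0, 2, 3}) = 1
G(11) = mex({0, 3}) = 1
G(12) = mex({1, 3}) = 0
G(13) = mex({0, 1, 2, 3}) = 4
G(14) = mex({0, 1, 2}) = 3
G(15) = mex({0, 1, 2}) = 3
G(16) = mex({0, 1, 2, 4}) = 3
G(17) = mex({0, 1, 3, 4}) = 2
G(18) = mex({0, 1, 3, 4}) = 2
G(19) = mex({0, 1, 3, 5}) = 2
G(20) = mex({0, 1, 2, 3, 5}) = 4
G(21) = mex({0, 1, 2, 3, 5}) = 4
G(22) = mex({1, 2, 6}) = 0
G(23) = mex({0, 1, 2, 3, 4, 6}) = 5
Therefore G(23) = 5.

5


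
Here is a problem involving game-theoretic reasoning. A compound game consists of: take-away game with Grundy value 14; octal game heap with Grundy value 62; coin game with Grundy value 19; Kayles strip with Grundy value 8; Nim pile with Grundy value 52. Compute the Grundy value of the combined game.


By the Sprague-Grundy theorem, the Grundy value of a sum of games is the XOR of individual Grundy values.
take-away game: Grundy value = 14. Running XOR: 0 XOR 14 = 14
octal game heap: Grundy value = 62. Running XOR: 14 XOR 62 = 48
coin game: Grundy value = 19. Running XOR: 48 XOR 19 = 35
Kayles strip: Grundy value = 8. Running XOR: 35 XOR 8 = 43
Nim pile: Grundy value = 52. Running XOR: 43 XOR 52 = 31
The combined Grundy value is 31.

31


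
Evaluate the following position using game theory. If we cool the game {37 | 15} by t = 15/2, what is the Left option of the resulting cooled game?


Original game: {37 | 15} (a switch {a | b} with a > b).
Cooling by t (for t below the temperature (a - b)/2 = 11) taxes each move by t: {a | b} cooled by t is {a - t | b + t}.
Cooling amount: t = 15/2
Cooled Left option: 37 - 15/2 = 59/2
Cooled Right option: 15 + 15/2 = 45/2
Cooled game: {59/2 | 45/2}
Left option = 59/2

59/2


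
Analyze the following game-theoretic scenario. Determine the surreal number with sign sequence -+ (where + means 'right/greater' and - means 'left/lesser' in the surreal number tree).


Sign expansion: -+
Rule: track bounds (lo, hi), initially (-inf, +inf). On '+', the current value becomes lo and we move to the simplest number in (value, hi): value + 1 if hi = +inf, otherwise the midpoint (value + hi)/2. On '-', the current value becomes hi and we move to value - 1 if lo = -inf, otherwise the midpoint (lo + value)/2.
Start at 0.
Step 1: sign = -, move left. Bounds: (-inf, 0). Value = -1
Step 2: sign = +, move right. Bounds: (-1, 0). Value = -1/2
The surreal number with sign expansion -+ is -1/2.

-1/2


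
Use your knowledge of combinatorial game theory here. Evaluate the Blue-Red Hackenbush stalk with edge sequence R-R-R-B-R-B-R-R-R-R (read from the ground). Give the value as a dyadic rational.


Edges (from ground): R-R-R-B-R-B-R-R-R-R
By Berlekamp's sign-expansion rule, a Blue-Red Hackenbush stalk has the value of the surreal number whose sign sequence is the edge sequence with B -> + and R -> -.
Sign sequence: ---+-+----
Trace the sign expansion in the surreal number tree, starting from 0:
Edge 1: R (sign -) -> bounds (-inf, 0), value = -1
Edge 2: R (sign -) -> bounds (-inf, -1), value = -2
Edge 3: R (sign -) -> bounds (-inf, -2), value = -3
Edge 4: B (sign +) -> bounds (-3, -2), value = -5/2
Edge 5: R (sign -) -> bounds (-3, -5/2), value = -11/4
Edge 6: B (sign +) -> bounds (-11/4, -5/2), value = -21/8
Edge 7: R (sign -) -> bounds (-11/4, -21/8), value = -43/16
Edge 8: R (sign -) -> bounds (-11/4, -43/16), value = -87/32
Edge 9: R (sign -) -> bounds (-11/4, -87/32), value = -175/64
Edge 10: R (sign -) -> bounds (-11/4, -175/64), value = -351/128
Game value = -351/128

-351/128


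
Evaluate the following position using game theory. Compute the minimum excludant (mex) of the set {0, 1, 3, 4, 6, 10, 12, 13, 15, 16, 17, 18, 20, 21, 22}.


Set = {0, 1, 3, 4, 6, 10, 12, 13, 15, 16, 17, 18, 20, 21, 22}
0 is in the set.
1 is in the set.
2 is NOT in the set. This is the mex.
mex = 2

2


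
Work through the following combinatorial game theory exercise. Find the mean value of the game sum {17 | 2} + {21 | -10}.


G1 = {17 | 2}, G2 = {21 | -10}
Each is a switch {a | b} with numbers a > b; its mean value is (a + b)/2, and mean value is additive over game sums: m(G1 + G2) = m(G1) + m(G2).
Mean of G1 = (17 + (2))/2 = 19/2 = 19/2
Mean of G2 = (21 + (-10))/2 = 11/2 = 11/2
Mean of G1 + G2 = 19/2 + 11/2 = 15

15


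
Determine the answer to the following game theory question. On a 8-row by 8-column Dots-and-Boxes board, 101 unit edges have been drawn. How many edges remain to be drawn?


Grid: 8 x 8 boxes, i.e. 9 rows and 9 columns of dots.
Horizontal edges: (rows + 1) * cols = 9 * 8 = 72
Vertical edges: rows * (cols + 1) = 8 * 9 = 72
Total edges: 72 + 72 = 144
Edges drawn: 101
Remaining: 144 - 101 = 43

43


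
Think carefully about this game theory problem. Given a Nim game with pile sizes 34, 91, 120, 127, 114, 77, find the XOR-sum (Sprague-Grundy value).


We need the XOR (exclusive or) of all pile sizes.
After XOR-ing pile 1 (size 34): 0 XOR 34 = 34
After XOR-ing pile 2 (size 91): 34 XOR 91 = 121
After XOR-ing pile 3 (size 120): 121 XOR 120 = 1
After XOR-ing pile 4 (size 127): 1 XOR 127 = 126
After XOR-ing pile 5 (size 114): 126 XOR 114 = 12
After XOR-ing pile 6 (size 77): 12 XOR 77 = 65
The Nim-value of this position is 65.

65


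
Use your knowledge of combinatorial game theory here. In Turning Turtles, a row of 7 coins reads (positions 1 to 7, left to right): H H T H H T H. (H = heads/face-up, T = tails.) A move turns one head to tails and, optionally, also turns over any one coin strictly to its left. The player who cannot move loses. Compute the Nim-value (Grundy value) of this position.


Coins: H H T H H T H
Key fact: a single head at position k behaves exactly like a Nim heap of size k (turning it to T and optionally flipping a coin at j < k corresponds to moving the heap from k to j, or to 0), and heads combine as a disjunctive sum (two heads at the same place would cancel, matching j XOR j = 0). So the Nim-value is the XOR of the 1-indexed positions of the heads.
Face-up positions (1-indexed): [1, 2, 4, 5, 7]
XOR 0 with 1: 0 XOR 1 = 1
XOR 1 with 2: 1 XOR 2 = 3
XOR 3 with 4: 3 XOR 4 = 7
XOR 7 with 5: 7 XOR 5 = 2
XOR 2 with 7: 2 XOR 7 = 5
Nim-value = 5

5


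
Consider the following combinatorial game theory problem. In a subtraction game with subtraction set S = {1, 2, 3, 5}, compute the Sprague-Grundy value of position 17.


The subtraction set is S = {1, 2, 3, 5}.
G(k) = mex{ G(k - s) : s in S, s <= k }. We compute iteratively: G(0) = 0.
G(1) = mex({0}) = 1
G(2) = mex({0, 1}) = 2
G(3) = mex({0, 1, 2}) = 3
G(4) = mex({1, 2, 3}) = 0
G(5) = mex({0, 2, 3}) = 1
G(6) = mex({0, 1, 3}) = 2
G(7) = mex({0, 1, 2}) = 3
G(8) = mex({1, 2, 3}) = 0
Observe that G(4)..G(8) = 0, 1, 2, 3, 0 repeats G(0)..G(4) = 0, 1, 2, 3, 0.
For k >= max(S) = 5, G(k) is determined by the previous 5 values G(k-5)..G(k-1); a window of 5 consecutive values has recurred shifted by 4, so by induction G(k + 4) = G(k) for all k >= 0: the sequence is periodic from the start with period 4.
One period: G(0..3) = 0, 1, 2, 3.
17 mod 4 = 1, so G(17) = G(1) = 1.

1


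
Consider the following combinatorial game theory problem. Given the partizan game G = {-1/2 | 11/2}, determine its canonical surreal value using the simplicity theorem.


Left options: {-1/2}, max = -1/2
Right options: {11/2}, min = 11/2
All options are numbers and max(Left) < min(Right), so by the simplicity theorem the value is the simplest (earliest-born) number strictly between -1/2 and 11/2.
Integers 0 through 5 all lie strictly between -1/2 and 11/2.
Among integers, the simplest (lowest birthday = smallest |n|; 0 is born on day 0, +-n on day n) is 0.
No non-integer in the interval can be simpler: if x is a non-integer in the interval, then floor(x) or ceil(x) also lies in the interval (the interval contains an integer), and both are proper prefixes of x's sign expansion, i.e. born earlier. So the game value is 0.
Game value = 0

0


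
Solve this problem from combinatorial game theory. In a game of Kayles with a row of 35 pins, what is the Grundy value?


Kayles: a move removes 1 or 2 adjacent pins from a contiguous row.
Removing pins from a row of k leaves two independent rows (a, b) with a + b = k - 1 (one pin) or a + b = k - 2 (two pins); an end removal gives a = 0.
By Sprague-Grundy, G(k) = mex{ G(a) XOR G(b) } over all these splits. G(0) = 0.
G(1): splits (0,0):0^0=0 -> mex({0}) = 1
G(2): splits (0,1):0^1=1 (0,0):0^0=0 -> mex({0, 1}) = 2
G(3): splits (0,2):0^2=2 (1,1):1^1=0 (0,1):0^1=1 -> mex({0, 1, 2}) = 3
G(4): splits (0,3):0^3=3 (1,2):1^2=3 (0,2):0^2=2 (1,1):1^1=0 -> mex({0, 2, 3}) = 1
G(5): splits (0,4):0^1=1 (1,3):1^3=2 (2,2):2^2=0 (0,3):0^3=3 (1,2):1^2=3 -> mex({0, 1, 2, 3}) = 4
G(6) = mex({0, 1, 2, 4}) = 3
G(7) = mex({0, 1, 3, 4, 5}) = 2
G(8) = mex({0, 2, 3, 5, 6}) = 1
G(9) = mex({0, 1, 2, 3, 6, 7}) = 4
G(10) = mex({0, 1, 3, 4, 5, 7}) = 2
G(11) = mex({0, 1, 2, 3, 4, 5}) = 6
G(12) = mex({0, 1, 2, 3, 5, 6, 7}) = 4
G(13) = mex({0, 2, 3, 4, 6, 7}) = 1
G(14) = mex({0, 1, 4, 5, 6, 7}) = 2
G(15) = mex({0, 1, 2, 3, 4, 5, 6}) = 7
G(16) = mex({0, 2, 3, 5, 6, 7}) = 1
G(17) = mex({0, 1, 2, 3, 5, 6, 7}) = 4
G(18) = mex({0, 1, 2, 4, 5, 6}) = 3
G(19) = mex({0, 1, 3, 4, 5, 7}) = 2
G(20) = mex({0, 2, 3, 4, 5, 6, 7}) = 1
G(21) = mex({0, 1, 2, 3, 5, 6, 7}) = 4
G(22) = mex({0, 1, 2, 3, 4, 5, 7}) = 6
G(23) = mex({0, 1, 2, 3, 4, 5, 6}) = 7
G(24) = mex({0, 1, 2, 3, 5, 6, 7}) = 4
G(25) = mex({0, 2, 3, 4, 6, 7}) = 1
G(26) = mex({0, 1, 3, 4, 5, 6, 7}) = 2
G(27) = mex({0, 1, 2, 3, 4, 5, 6, 7}) = 8
G(28) = mex({0, 1, 2, 3, 4, 6, 7, 8}) = 5
G(29) = mex({0, 1, 2, 3, 5, 6, 7, 8, 9}) = 4
G(30) = mex({0, 1, 2, 3, 4, 5, 6, 9, 10}) = 7
G(31) = mex({0, 1, 3, 4, 5, 7, 10, 11}) = 2
G(32) = mex({0, 2, 3, 4, 5, 6, 7, 9, 11}) = 1
G(33) = mex({0, 1, 2, 3, 4, 5, 6, 7, 9, 12}) = 8
G(34) = mex({0, 1, 2, 3, 4, 5, 7, 8, 11, 12}) = 6
G(35) = mex({0, 1, 2, 3, 4, 5, 6, 8, 9, 10, 11}) = 7
Therefore G(35) = 7.

7
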